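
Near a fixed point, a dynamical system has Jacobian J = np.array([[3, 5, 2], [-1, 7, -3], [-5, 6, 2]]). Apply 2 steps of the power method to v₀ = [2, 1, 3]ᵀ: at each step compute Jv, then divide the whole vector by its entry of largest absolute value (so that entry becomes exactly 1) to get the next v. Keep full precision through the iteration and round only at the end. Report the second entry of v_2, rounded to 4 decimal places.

0.4857

Jv0 = (17.00000, -4.00000, 2.00000); divide by 17.00000 → v1 = (1.00000, -0.23529, 0.11765)
Jv1 = (2.05882, -3.00000, -6.17647); divide by -6.17647 → v2 = (-0.33333, 0.48571, 1.00000)
Requested entry of v2: -51/-105 = 0.4857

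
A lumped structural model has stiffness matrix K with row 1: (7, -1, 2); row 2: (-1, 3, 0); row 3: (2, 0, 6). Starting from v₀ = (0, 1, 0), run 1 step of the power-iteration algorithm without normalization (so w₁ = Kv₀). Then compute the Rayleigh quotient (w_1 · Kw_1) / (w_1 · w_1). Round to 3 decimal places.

4.000

w1 = Kv₀ = (-1, 3, 0)
Kw1 = (-10, 10, -2)
w1·Kw1 = (-1)·(-10) + 3·10 + 0·(-2) = 40; w1·w1 = (-1)·(-1) + 3·3 + 0·0 = 10
λ ≈ 40/10 = 4.000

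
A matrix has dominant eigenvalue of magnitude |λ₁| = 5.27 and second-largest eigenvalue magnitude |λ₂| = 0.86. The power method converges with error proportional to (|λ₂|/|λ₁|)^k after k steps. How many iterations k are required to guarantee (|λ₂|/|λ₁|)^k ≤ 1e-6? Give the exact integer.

|λ₂/λ₁| = 0.86/5.27 = 0.16319
Need k ≥ ln(1e-6) / ln(0.16319) = -13.8155 / -1.8129 ≈ 7.621
Smallest integer k satisfying the bound: 8

8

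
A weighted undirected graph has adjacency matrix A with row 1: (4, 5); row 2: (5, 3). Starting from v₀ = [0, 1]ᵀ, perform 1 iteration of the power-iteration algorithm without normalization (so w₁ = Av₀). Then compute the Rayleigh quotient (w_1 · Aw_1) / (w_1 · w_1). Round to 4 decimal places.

w1 = Av₀ = (5, 3)
Aw1 = (35, 34)
w1·Aw1 = 5·35 + 3·34 = 277; w1·w1 = 5·5 + 3·3 = 34
λ ≈ 277/34 = 8.1471

8.1471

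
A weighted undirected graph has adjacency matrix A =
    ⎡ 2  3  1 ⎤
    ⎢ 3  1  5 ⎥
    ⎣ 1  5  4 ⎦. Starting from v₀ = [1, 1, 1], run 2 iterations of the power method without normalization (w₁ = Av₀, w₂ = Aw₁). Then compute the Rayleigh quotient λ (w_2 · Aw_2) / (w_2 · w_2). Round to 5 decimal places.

w1 = Av₀ = (6, 9, 10)
w2 = Aw1 = (49, 77, 91)
Aw2 = (420, 679, 798)
w2·Aw2 = 49·420 + 77·679 + 91·798 = 145481; w2·w2 = 49·49 + 77·77 + 91·91 = 16611
λ ≈ 145481/16611 = 8.75811

λ ≈ 8.75811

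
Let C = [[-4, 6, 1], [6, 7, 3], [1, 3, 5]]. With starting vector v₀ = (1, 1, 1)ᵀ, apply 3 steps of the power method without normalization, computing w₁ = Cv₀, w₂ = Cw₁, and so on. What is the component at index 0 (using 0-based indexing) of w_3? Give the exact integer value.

w1 = Cv₀ = (3, 16, 9)
w2 = Cw1 = (93, 157, 96)
w3 = Cw2 = (666, 1945, 1044)
The requested component of w3 is 666.

666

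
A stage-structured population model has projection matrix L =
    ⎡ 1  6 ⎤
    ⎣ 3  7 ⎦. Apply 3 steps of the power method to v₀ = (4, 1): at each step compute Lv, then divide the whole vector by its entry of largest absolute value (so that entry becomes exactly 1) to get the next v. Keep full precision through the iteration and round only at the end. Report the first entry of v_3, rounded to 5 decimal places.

Lv0 = (10.000000, 19.000000); divide by 19.000000 → v1 = (0.526316, 1.000000)
Lv1 = (6.526316, 8.578947); divide by 8.578947 → v2 = (0.760736, 1.000000)
Lv2 = (6.760736, 9.282209); divide by 9.282209 → v3 = (0.728354, 1.000000)
Requested entry of v3: 1102/1513 = 0.72835

0.72835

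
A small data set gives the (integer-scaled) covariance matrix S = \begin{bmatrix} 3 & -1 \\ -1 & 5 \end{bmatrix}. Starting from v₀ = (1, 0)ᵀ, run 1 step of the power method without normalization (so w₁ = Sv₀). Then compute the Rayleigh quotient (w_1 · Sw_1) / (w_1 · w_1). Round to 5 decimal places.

3.80000

w1 = Sv₀ = (3, -1)
Sw1 = (10, -8)
w1·Sw1 = 3·10 + (-1)·(-8) = 38; w1·w1 = 3·3 + (-1)·(-1) = 10
λ ≈ 38/10 = 3.80000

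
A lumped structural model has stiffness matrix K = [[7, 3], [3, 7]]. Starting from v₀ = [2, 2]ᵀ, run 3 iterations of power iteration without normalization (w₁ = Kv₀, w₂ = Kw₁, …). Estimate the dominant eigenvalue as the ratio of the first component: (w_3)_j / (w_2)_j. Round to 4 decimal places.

w1 = Kv₀ = (20, 20)
w2 = Kw1 = (200, 200)
w3 = Kw2 = (2000, 2000)
Ratio at component: 2000 / 200 = 10.0000

λ ≈ 10.0000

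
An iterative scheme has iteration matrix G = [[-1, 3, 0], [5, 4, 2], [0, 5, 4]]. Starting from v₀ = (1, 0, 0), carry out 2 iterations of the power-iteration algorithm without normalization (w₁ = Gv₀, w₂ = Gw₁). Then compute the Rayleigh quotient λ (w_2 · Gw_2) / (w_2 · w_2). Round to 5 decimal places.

λ ≈ 6.95208

w1 = Gv₀ = ((-1)·1 + 3·0 + 0·0; 5·1 + 4·0 + 2·0; 0·1 + 5·0 + 4·0) = (-1, 5, 0)
w2 = Gw1 = ((-1)·(-1) + 3·5 + 0·0; 5·(-1) + 4·5 + 2·0; 0·(-1) + 5·5 + 4·0) = (16, 15, 25)
Gw2 = (29, 190, 175)
w2·Gw2 = 16·29 + 15·190 + 25·175 = 7689; w2·w2 = 16·16 + 15·15 + 25·25 = 1106
λ ≈ 7689/1106 = 6.95208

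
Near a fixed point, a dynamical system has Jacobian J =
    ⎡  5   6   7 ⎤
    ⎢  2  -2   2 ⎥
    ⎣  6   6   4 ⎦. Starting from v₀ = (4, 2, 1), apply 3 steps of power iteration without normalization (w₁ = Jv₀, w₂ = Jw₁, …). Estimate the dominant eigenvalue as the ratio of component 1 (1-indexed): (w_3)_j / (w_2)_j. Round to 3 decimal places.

12.605

w1 = Jv₀ = (39, 6, 40)
w2 = Jw1 = (511, 146, 430)
w3 = Jw2 = (6441, 1590, 5662)
Ratio at component: 6441 / 511 = 12.605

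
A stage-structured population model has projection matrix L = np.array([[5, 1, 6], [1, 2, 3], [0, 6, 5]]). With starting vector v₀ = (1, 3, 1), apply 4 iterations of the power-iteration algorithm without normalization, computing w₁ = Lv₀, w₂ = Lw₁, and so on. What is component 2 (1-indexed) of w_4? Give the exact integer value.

8620

w1 = Lv₀ = (5·1 + 1·3 + 6·1; 1·1 + 2·3 + 3·1; 0·1 + 6·3 + 5·1) = (14, 10, 23)
w2 = Lw1 = (5·14 + 1·10 + 6·23; 1·14 + 2·10 + 3·23; 0·14 + 6·10 + 5·23) = (218, 103, 175)
w3 = Lw2 = (2243, 949, 1493)
w4 = Lw3 = (21122, 8620, 13159)
The requested component of w4 is 8620.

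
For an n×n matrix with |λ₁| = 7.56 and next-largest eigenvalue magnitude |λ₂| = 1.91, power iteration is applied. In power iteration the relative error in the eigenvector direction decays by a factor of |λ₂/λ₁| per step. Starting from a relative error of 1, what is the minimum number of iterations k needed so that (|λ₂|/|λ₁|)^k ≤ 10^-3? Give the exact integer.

|λ₂/λ₁| = 1.91/7.56 = 0.25265
Need k ≥ ln(10^-3) / ln(0.25265) = -6.9078 / -1.3758 ≈ 5.021
Smallest integer k satisfying the bound: 6

6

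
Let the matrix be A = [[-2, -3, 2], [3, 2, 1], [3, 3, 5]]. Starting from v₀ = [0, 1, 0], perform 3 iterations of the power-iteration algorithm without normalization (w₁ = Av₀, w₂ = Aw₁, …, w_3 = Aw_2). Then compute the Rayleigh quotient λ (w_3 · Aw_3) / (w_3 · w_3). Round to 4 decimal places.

6.5640

w1 = Av₀ = ((-2)·0 + (-3)·1 + 2·0; 3·0 + 2·1 + 1·0; 3·0 + 3·1 + 5·0) = (-3, 2, 3)
w2 = Aw1 = ((-2)·(-3) + (-3)·2 + 2·3; 3·(-3) + 2·2 + 1·3; 3·(-3) + 3·2 + 5·3) = (6, -2, 12)
w3 = Aw2 = (18, 26, 72)
Aw3 = (30, 178, 492)
w3·Aw3 = 18·30 + 26·178 + 72·492 = 40592; w3·w3 = 18·18 + 26·26 + 72·72 = 6184
λ ≈ 40592/6184 = 6.5640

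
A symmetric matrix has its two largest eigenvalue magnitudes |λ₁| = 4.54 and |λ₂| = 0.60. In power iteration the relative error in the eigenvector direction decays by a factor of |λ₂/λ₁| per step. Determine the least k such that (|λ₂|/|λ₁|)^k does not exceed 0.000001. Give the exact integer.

|λ₂/λ₁| = 0.60/4.54 = 0.13216
Need k ≥ ln(0.000001) / ln(0.13216) = -13.8155 / -2.0238 ≈ 6.827
Smallest integer k satisfying the bound: 7

7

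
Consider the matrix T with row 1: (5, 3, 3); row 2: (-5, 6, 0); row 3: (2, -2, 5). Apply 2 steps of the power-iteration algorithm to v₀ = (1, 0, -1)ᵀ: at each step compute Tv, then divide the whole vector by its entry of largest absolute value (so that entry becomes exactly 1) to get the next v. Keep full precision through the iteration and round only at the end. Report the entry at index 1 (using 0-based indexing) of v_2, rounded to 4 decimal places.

1.0000

Tv0 = (2.00000, -5.00000, -3.00000); divide by -5.00000 → v1 = (-0.40000, 1.00000, 0.60000)
Tv1 = (2.80000, 8.00000, 0.20000); divide by 8.00000 → v2 = (0.35000, 1.00000, 0.02500)
Requested entry of v2: -40/-40 = 1.0000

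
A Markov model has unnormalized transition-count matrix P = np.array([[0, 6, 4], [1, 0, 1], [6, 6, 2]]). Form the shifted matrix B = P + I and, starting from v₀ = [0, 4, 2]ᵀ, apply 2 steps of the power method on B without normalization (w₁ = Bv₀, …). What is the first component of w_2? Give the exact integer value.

188

B = P + I has rows (1, 6, 4); (1, 1, 1); (6, 6, 3)
w1 = Bv₀ = (1·0 + 6·4 + 4·2; 1·0 + 1·4 + 1·2; 6·0 + 6·4 + 3·2) = (32, 6, 30)
w2 = Bw1 = (1·32 + 6·6 + 4·30; 1·32 + 1·6 + 1·30; 6·32 + 6·6 + 3·30) = (188, 68, 318)
Requested component of w2: 188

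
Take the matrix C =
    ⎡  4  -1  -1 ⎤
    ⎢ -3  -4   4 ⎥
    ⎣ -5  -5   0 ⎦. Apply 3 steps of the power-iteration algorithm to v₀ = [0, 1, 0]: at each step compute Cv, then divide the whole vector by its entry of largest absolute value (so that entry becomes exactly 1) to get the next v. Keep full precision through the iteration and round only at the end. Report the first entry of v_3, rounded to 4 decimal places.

Cv0 = (-1.00000, -4.00000, -5.00000); divide by -5.00000 → v1 = (0.20000, 0.80000, 1.00000)
Cv1 = (-1.00000, 0.20000, -5.00000); divide by -5.00000 → v2 = (0.20000, -0.04000, 1.00000)
Cv2 = (-0.16000, 3.56000, -0.80000); divide by 3.56000 → v3 = (-0.04494, 1.00000, -0.22472)
Requested entry of v3: -4/89 = -0.0449

-0.0449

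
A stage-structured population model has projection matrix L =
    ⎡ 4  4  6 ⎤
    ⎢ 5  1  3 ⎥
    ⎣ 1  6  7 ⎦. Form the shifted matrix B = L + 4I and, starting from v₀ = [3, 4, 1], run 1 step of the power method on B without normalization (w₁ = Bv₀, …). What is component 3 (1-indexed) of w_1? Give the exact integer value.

38

B = L + 4I has rows (8, 4, 6); (5, 5, 3); (1, 6, 11)
w1 = Bv₀ = (8·3 + 4·4 + 6·1; 5·3 + 5·4 + 3·1; 1·3 + 6·4 + 11·1) = (46, 38, 38)
Requested component of w1: 38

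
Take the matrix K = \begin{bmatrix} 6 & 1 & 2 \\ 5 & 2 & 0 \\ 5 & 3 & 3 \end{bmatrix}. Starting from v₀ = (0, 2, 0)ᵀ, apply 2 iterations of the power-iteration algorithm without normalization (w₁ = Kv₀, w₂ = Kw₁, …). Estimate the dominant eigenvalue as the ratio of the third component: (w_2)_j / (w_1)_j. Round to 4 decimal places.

w1 = Kv₀ = (2, 4, 6)
w2 = Kw1 = (28, 18, 40)
Ratio at component: 40 / 6 = 6.6667

6.6667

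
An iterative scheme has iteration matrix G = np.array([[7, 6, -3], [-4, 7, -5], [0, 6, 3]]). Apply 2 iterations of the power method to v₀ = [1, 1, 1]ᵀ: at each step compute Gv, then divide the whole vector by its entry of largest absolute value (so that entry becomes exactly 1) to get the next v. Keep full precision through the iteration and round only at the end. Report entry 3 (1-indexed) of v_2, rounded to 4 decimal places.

-0.1515

Gv0 = (10.00000, -2.00000, 9.00000); divide by 10.00000 → v1 = (1.00000, -0.20000, 0.90000)
Gv1 = (3.10000, -9.90000, 1.50000); divide by -9.90000 → v2 = (-0.31313, 1.00000, -0.15152)
Requested entry of v2: 15/-99 = -0.1515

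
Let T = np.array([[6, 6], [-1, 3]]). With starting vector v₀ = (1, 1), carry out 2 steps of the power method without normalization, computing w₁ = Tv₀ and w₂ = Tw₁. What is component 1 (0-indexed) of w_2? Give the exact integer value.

-6

w1 = Tv₀ = (12, 2)
w2 = Tw1 = (84, -6)
The requested component of w2 is -6.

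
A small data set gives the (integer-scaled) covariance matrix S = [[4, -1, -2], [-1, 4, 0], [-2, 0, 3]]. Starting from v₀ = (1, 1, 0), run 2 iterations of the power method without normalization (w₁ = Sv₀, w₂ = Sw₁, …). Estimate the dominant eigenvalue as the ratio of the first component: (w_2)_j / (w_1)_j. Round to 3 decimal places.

w1 = Sv₀ = (4·1 + (-1)·1 + (-2)·0; (-1)·1 + 4·1 + 0·0; (-2)·1 + 0·1 + 3·0) = (3, 3, -2)
w2 = Sw1 = (4·3 + (-1)·3 + (-2)·(-2); (-1)·3 + 4·3 + 0·(-2); (-2)·3 + 0·3 + 3·(-2)) = (13, 9, -12)
Ratio at component: 13 / 3 = 4.333

λ ≈ 4.333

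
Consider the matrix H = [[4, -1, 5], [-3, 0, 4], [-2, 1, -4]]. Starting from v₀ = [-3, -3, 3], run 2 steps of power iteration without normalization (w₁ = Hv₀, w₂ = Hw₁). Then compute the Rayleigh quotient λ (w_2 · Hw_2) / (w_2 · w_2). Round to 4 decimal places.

w1 = Hv₀ = (4·(-3) + (-1)·(-3) + 5·3; (-3)·(-3) + 0·(-3) + 4·3; (-2)·(-3) + 1·(-3) + (-4)·3) = (6, 21, -9)
w2 = Hw1 = (4·6 + (-1)·21 + 5·(-9); (-3)·6 + 0·21 + 4·(-9); (-2)·6 + 1·21 + (-4)·(-9)) = (-42, -54, 45)
Hw2 = (111, 306, -150)
w2·Hw2 = (-42)·111 + (-54)·306 + 45·(-150) = -27936; w2·w2 = (-42)·(-42) + (-54)·(-54) + 45·45 = 6705
λ ≈ -27936/6705 = -4.1664

λ ≈ -4.1664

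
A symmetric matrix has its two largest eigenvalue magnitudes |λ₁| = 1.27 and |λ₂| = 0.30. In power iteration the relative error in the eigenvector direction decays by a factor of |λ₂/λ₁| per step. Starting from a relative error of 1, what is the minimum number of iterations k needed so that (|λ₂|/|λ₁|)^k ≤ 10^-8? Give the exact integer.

13

|λ₂/λ₁| = 0.30/1.27 = 0.23622
Need k ≥ ln(10^-8) / ln(0.23622) = -18.4207 / -1.4430 ≈ 12.766
Smallest integer k satisfying the bound: 13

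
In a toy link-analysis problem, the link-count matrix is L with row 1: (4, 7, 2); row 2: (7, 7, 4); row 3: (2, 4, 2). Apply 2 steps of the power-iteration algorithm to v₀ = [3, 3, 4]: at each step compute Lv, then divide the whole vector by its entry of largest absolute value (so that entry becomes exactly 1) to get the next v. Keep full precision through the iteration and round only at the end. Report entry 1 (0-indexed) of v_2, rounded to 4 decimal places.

1.0000

Lv0 = (41.00000, 58.00000, 26.00000); divide by 58.00000 → v1 = (0.70690, 1.00000, 0.44828)
Lv1 = (10.72414, 13.74138, 6.31034); divide by 13.74138 → v2 = (0.78043, 1.00000, 0.45922)
Requested entry of v2: 797/797 = 1.0000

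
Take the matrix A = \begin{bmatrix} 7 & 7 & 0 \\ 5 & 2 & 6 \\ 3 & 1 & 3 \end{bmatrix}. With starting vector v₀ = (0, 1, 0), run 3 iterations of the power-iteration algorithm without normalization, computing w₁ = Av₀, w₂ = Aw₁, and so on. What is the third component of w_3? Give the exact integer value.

312

w1 = Av₀ = (7·0 + 7·1 + 0·0; 5·0 + 2·1 + 6·0; 3·0 + 1·1 + 3·0) = (7, 2, 1)
w2 = Aw1 = (7·7 + 7·2 + 0·1; 5·7 + 2·2 + 6·1; 3·7 + 1·2 + 3·1) = (63, 45, 26)
w3 = Aw2 = (756, 561, 312)
The requested component of w3 is 312.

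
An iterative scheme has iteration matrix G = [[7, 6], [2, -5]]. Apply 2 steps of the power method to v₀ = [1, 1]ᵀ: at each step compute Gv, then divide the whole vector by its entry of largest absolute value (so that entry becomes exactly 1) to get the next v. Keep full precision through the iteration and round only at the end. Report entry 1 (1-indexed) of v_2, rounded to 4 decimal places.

Gv0 = (13.00000, -3.00000); divide by 13.00000 → v1 = (1.00000, -0.23077)
Gv1 = (5.61538, 3.15385); divide by 5.61538 → v2 = (1.00000, 0.56164)
Requested entry of v2: 73/73 = 1.0000

1.0000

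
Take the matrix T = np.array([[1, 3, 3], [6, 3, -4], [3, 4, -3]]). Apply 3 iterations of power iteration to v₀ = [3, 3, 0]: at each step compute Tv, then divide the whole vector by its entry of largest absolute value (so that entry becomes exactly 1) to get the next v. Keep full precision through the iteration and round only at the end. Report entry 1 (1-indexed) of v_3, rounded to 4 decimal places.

Tv0 = (12.00000, 27.00000, 21.00000); divide by 27.00000 → v1 = (0.44444, 1.00000, 0.77778)
Tv1 = (5.77778, 2.55556, 3.00000); divide by 5.77778 → v2 = (1.00000, 0.44231, 0.51923)
Tv2 = (3.88462, 5.25000, 3.21154); divide by 5.25000 → v3 = (0.73993, 1.00000, 0.61172)
Requested entry of v3: 606/819 = 0.7399

0.7399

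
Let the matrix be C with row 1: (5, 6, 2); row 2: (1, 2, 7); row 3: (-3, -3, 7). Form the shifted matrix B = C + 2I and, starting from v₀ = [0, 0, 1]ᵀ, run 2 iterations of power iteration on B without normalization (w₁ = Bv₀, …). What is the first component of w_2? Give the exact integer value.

74

B = C + 2I has rows (7, 6, 2); (1, 4, 7); (-3, -3, 9)
w1 = Bv₀ = (7·0 + 6·0 + 2·1; 1·0 + 4·0 + 7·1; (-3)·0 + (-3)·0 + 9·1) = (2, 7, 9)
w2 = Bw1 = (7·2 + 6·7 + 2·9; 1·2 + 4·7 + 7·9; (-3)·2 + (-3)·7 + 9·9) = (74, 93, 54)
Requested component of w2: 74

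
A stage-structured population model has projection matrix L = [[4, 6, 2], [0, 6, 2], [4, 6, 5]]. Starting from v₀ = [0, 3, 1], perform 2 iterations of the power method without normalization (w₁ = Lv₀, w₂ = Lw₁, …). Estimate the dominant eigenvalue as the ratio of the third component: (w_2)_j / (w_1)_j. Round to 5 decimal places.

w1 = Lv₀ = (20, 20, 23)
w2 = Lw1 = (246, 166, 315)
Ratio at component: 315 / 23 = 13.69565

13.69565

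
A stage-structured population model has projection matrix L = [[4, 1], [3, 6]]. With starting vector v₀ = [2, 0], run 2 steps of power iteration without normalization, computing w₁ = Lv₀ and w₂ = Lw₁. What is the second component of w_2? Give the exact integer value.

60

w1 = Lv₀ = (4·2 + 1·0; 3·2 + 6·0) = (8, 6)
w2 = Lw1 = (4·8 + 1·6; 3·8 + 6·6) = (38, 60)
The requested component of w2 is 60.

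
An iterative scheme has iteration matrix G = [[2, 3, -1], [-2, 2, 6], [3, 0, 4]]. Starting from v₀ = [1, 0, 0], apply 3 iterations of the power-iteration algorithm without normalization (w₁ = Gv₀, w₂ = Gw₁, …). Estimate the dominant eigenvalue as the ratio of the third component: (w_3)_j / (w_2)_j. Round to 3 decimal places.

3.167

w1 = Gv₀ = (2, -2, 3)
w2 = Gw1 = (-5, 10, 18)
w3 = Gw2 = (2, 138, 57)
Ratio at component: 57 / 18 = 3.167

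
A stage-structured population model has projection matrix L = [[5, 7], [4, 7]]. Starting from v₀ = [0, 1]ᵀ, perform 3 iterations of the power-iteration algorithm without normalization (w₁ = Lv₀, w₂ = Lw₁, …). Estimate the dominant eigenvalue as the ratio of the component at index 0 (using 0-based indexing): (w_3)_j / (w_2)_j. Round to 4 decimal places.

w1 = Lv₀ = (7, 7)
w2 = Lw1 = (84, 77)
w3 = Lw2 = (959, 875)
Ratio at component: 959 / 84 = 11.4167

11.4167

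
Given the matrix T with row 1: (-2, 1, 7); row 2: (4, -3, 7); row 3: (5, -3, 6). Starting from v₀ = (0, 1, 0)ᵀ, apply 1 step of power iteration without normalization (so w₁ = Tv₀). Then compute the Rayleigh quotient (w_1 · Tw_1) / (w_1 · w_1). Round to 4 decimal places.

w1 = Tv₀ = (1, -3, -3)
Tw1 = (-26, -8, -4)
w1·Tw1 = 1·(-26) + (-3)·(-8) + (-3)·(-4) = 10; w1·w1 = 1·1 + (-3)·(-3) + (-3)·(-3) = 19
λ ≈ 10/19 = 0.5263

0.5263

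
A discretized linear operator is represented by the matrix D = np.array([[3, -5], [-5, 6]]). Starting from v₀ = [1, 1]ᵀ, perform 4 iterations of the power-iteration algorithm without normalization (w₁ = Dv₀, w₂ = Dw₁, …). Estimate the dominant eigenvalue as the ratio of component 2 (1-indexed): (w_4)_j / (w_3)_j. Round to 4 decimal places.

λ ≈ 9.7417

w1 = Dv₀ = (3·1 + (-5)·1; (-5)·1 + 6·1) = (-2, 1)
w2 = Dw1 = (3·(-2) + (-5)·1; (-5)·(-2) + 6·1) = (-11, 16)
w3 = Dw2 = (-113, 151)
w4 = Dw3 = (-1094, 1471)
Ratio at component: 1471 / 151 = 9.7417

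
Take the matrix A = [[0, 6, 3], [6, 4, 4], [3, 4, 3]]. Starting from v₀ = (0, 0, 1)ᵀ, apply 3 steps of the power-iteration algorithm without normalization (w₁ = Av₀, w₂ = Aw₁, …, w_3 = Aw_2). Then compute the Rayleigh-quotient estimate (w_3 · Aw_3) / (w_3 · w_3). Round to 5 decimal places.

11.32618

w1 = Av₀ = (3, 4, 3)
w2 = Aw1 = (33, 46, 34)
w3 = Aw2 = (378, 518, 385)
Aw3 = (4263, 5880, 4361)
w3·Aw3 = 378·4263 + 518·5880 + 385·4361 = 6336239; w3·w3 = 378·378 + 518·518 + 385·385 = 559433
λ ≈ 6336239/559433 = 11.32618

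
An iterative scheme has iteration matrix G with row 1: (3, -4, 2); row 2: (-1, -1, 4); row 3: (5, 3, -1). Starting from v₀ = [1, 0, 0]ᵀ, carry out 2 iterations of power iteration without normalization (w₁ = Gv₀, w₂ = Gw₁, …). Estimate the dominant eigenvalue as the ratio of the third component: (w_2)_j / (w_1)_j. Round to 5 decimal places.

1.40000

w1 = Gv₀ = (3·1 + (-4)·0 + 2·0; (-1)·1 + (-1)·0 + 4·0; 5·1 + 3·0 + (-1)·0) = (3, -1, 5)
w2 = Gw1 = (3·3 + (-4)·(-1) + 2·5; (-1)·3 + (-1)·(-1) + 4·5; 5·3 + 3·(-1) + (-1)·5) = (23, 18, 7)
Ratio at component: 7 / 5 = 1.40000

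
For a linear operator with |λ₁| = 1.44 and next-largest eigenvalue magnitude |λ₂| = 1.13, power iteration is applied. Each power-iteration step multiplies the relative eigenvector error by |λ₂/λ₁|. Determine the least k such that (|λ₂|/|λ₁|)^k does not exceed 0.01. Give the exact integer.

19

|λ₂/λ₁| = 1.13/1.44 = 0.78472
Need k ≥ ln(0.01) / ln(0.78472) = -4.6052 / -0.2424 ≈ 18.996
Smallest integer k satisfying the bound: 19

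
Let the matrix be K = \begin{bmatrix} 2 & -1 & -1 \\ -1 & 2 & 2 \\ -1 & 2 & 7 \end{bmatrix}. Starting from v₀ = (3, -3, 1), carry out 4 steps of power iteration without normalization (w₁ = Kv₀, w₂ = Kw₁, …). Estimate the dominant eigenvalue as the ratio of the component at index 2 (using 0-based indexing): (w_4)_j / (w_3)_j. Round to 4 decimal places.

λ ≈ 8.2462

w1 = Kv₀ = (2·3 + (-1)·(-3) + (-1)·1; (-1)·3 + 2·(-3) + 2·1; (-1)·3 + 2·(-3) + 7·1) = (8, -7, -2)
w2 = Kw1 = (2·8 + (-1)·(-7) + (-1)·(-2); (-1)·8 + 2·(-7) + 2·(-2); (-1)·8 + 2·(-7) + 7·(-2)) = (25, -26, -36)
w3 = Kw2 = (112, -149, -329)
w4 = Kw3 = (702, -1068, -2713)
Ratio at component: -2713 / -329 = 8.2462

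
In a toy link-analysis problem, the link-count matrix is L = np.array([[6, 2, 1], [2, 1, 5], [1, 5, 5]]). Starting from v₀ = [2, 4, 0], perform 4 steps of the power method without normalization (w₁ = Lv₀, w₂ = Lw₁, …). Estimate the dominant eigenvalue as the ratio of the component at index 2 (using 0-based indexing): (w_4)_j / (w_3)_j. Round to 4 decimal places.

λ ≈ 9.4794

w1 = Lv₀ = (6·2 + 2·4 + 1·0; 2·2 + 1·4 + 5·0; 1·2 + 5·4 + 5·0) = (20, 8, 22)
w2 = Lw1 = (6·20 + 2·8 + 1·22; 2·20 + 1·8 + 5·22; 1·20 + 5·8 + 5·22) = (158, 158, 170)
w3 = Lw2 = (1434, 1324, 1798)
w4 = Lw3 = (13050, 13182, 17044)
Ratio at component: 17044 / 1798 = 9.4794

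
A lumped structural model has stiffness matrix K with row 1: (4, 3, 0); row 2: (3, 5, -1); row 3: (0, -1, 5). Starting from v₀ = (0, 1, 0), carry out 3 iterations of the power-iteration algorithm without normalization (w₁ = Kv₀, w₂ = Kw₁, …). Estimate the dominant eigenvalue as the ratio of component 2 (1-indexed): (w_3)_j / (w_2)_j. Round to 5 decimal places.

λ ≈ 7.60000

w1 = Kv₀ = (3, 5, -1)
w2 = Kw1 = (27, 35, -10)
w3 = Kw2 = (213, 266, -85)
Ratio at component: 266 / 35 = 7.60000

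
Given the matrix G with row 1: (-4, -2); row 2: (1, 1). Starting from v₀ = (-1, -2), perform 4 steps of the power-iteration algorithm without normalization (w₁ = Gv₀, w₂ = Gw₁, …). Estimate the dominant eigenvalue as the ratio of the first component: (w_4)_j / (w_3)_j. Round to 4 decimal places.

λ ≈ -3.5532

w1 = Gv₀ = (8, -3)
w2 = Gw1 = (-26, 5)
w3 = Gw2 = (94, -21)
w4 = Gw3 = (-334, 73)
Ratio at component: -334 / 94 = -3.5532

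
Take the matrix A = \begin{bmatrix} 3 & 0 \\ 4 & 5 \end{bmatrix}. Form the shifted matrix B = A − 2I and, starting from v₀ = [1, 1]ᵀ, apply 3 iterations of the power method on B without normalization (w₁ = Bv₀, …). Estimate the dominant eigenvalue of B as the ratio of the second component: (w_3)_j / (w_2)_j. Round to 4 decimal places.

3.1600

B = A − 2I has rows (1, 0); (4, 3)
w1 = Bv₀ = (1·1 + 0·1; 4·1 + 3·1) = (1, 7)
w2 = Bw1 = (1·1 + 0·7; 4·1 + 3·7) = (1, 25)
w3 = Bw2 = (1, 79)
Ratio: 79/25 = 3.1600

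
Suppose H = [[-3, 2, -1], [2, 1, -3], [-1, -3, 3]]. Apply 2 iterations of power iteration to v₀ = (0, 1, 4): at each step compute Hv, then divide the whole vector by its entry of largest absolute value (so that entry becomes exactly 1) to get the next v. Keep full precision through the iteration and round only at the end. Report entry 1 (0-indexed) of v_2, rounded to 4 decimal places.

Hv0 = (-2.00000, -11.00000, 9.00000); divide by -11.00000 → v1 = (0.18182, 1.00000, -0.81818)
Hv1 = (2.27273, 3.81818, -5.63636); divide by -5.63636 → v2 = (-0.40323, -0.67742, 1.00000)
Requested entry of v2: -42/62 = -0.6774

-0.6774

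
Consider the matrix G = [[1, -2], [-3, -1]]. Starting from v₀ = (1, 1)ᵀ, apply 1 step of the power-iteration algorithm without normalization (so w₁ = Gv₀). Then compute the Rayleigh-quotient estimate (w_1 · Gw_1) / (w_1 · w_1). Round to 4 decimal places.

-2.0588

w1 = Gv₀ = (1·1 + (-2)·1; (-3)·1 + (-1)·1) = (-1, -4)
Gw1 = (7, 7)
w1·Gw1 = (-1)·7 + (-4)·7 = -35; w1·w1 = (-1)·(-1) + (-4)·(-4) = 17
λ ≈ -35/17 = -2.0588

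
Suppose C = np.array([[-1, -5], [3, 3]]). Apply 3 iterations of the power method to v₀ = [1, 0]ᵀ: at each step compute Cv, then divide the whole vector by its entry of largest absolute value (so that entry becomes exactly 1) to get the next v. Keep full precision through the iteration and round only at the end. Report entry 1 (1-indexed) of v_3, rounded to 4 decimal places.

0.6667

Cv0 = (-1.00000, 3.00000); divide by 3.00000 → v1 = (-0.33333, 1.00000)
Cv1 = (-4.66667, 2.00000); divide by -4.66667 → v2 = (1.00000, -0.42857)
Cv2 = (1.14286, 1.71429); divide by 1.71429 → v3 = (0.66667, 1.00000)
Requested entry of v3: -16/-24 = 0.6667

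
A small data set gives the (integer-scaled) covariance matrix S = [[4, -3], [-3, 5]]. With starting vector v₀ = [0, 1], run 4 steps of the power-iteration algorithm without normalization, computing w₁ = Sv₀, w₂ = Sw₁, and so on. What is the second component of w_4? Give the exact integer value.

1885

w1 = Sv₀ = (4·0 + (-3)·1; (-3)·0 + 5·1) = (-3, 5)
w2 = Sw1 = (4·(-3) + (-3)·5; (-3)·(-3) + 5·5) = (-27, 34)
w3 = Sw2 = (-210, 251)
w4 = Sw3 = (-1593, 1885)
The requested component of w4 is 1885.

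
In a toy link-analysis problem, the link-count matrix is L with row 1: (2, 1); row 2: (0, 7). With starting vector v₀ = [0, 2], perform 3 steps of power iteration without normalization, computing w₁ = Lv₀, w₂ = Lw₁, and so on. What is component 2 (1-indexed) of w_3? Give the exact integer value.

w1 = Lv₀ = (2·0 + 1·2; 0·0 + 7·2) = (2, 14)
w2 = Lw1 = (2·2 + 1·14; 0·2 + 7·14) = (18, 98)
w3 = Lw2 = (134, 686)
The requested component of w3 is 686.

686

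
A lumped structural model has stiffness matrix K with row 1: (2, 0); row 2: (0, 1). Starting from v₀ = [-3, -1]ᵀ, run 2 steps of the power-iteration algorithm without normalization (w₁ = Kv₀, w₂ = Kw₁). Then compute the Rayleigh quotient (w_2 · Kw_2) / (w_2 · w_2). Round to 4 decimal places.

λ ≈ 1.9931

w1 = Kv₀ = (-6, -1)
w2 = Kw1 = (-12, -1)
Kw2 = (-24, -1)
w2·Kw2 = (-12)·(-24) + (-1)·(-1) = 289; w2·w2 = (-12)·(-12) + (-1)·(-1) = 145
λ ≈ 289/145 = 1.9931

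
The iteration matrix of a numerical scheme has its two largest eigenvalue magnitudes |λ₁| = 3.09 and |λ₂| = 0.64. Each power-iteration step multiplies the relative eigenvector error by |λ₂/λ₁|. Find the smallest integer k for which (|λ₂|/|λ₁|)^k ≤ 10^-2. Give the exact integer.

3

|λ₂/λ₁| = 0.64/3.09 = 0.20712
Need k ≥ ln(10^-2) / ln(0.20712) = -4.6052 / -1.5745 ≈ 2.925
Smallest integer k satisfying the bound: 3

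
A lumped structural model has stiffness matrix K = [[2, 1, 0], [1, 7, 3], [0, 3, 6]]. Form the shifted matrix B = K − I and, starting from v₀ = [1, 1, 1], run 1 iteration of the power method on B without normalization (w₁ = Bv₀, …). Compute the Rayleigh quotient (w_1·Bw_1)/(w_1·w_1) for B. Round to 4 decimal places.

B = K − I has rows (1, 1, 0); (1, 6, 3); (0, 3, 5)
w1 = Bv₀ = (1·1 + 1·1 + 0·1; 1·1 + 6·1 + 3·1; 0·1 + 3·1 + 5·1) = (2, 10, 8)
Bw1 = (12, 86, 70)
w1·Bw1 = 1444; w1·w1 = 168; μ ≈ 1444/168 = 8.5952

8.5952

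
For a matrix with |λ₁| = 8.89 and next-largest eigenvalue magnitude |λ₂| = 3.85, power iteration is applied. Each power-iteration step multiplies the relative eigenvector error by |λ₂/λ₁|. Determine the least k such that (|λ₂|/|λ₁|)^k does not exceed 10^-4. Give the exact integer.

|λ₂/λ₁| = 3.85/8.89 = 0.43307
Need k ≥ ln(10^-4) / ln(0.43307) = -9.2103 / -0.8369 ≈ 11.006
Smallest integer k satisfying the bound: 12

12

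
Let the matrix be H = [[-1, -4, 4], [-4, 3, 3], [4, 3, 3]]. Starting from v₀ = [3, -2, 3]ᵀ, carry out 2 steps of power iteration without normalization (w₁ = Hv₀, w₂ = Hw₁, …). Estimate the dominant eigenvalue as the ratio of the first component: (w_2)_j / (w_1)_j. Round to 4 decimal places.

w1 = Hv₀ = ((-1)·3 + (-4)·(-2) + 4·3; (-4)·3 + 3·(-2) + 3·3; 4·3 + 3·(-2) + 3·3) = (17, -9, 15)
w2 = Hw1 = ((-1)·17 + (-4)·(-9) + 4·15; (-4)·17 + 3·(-9) + 3·15; 4·17 + 3·(-9) + 3·15) = (79, -50, 86)
Ratio at component: 79 / 17 = 4.6471

4.6471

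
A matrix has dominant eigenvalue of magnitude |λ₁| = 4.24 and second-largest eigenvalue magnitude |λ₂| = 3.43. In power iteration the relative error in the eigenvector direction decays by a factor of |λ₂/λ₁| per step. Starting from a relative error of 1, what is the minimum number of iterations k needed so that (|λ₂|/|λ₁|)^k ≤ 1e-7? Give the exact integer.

77

|λ₂/λ₁| = 3.43/4.24 = 0.80896
Need k ≥ ln(1e-7) / ln(0.80896) = -16.1181 / -0.2120 ≈ 76.028
Smallest integer k satisfying the bound: 77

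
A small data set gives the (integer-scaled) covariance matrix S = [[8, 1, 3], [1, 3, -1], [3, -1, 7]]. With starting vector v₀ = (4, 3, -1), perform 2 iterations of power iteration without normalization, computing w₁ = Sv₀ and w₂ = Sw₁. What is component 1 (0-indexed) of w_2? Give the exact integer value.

72

w1 = Sv₀ = (32, 14, 2)
w2 = Sw1 = (276, 72, 96)
The requested component of w2 is 72.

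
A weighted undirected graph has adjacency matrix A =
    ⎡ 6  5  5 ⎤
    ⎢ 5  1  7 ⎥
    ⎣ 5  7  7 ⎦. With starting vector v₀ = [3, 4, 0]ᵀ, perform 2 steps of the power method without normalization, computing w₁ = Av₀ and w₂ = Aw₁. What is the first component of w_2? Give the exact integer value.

538

w1 = Av₀ = (6·3 + 5·4 + 5·0; 5·3 + 1·4 + 7·0; 5·3 + 7·4 + 7·0) = (38, 19, 43)
w2 = Aw1 = (6·38 + 5·19 + 5·43; 5·38 + 1·19 + 7·43; 5·38 + 7·19 + 7·43) = (538, 510, 624)
The requested component of w2 is 538.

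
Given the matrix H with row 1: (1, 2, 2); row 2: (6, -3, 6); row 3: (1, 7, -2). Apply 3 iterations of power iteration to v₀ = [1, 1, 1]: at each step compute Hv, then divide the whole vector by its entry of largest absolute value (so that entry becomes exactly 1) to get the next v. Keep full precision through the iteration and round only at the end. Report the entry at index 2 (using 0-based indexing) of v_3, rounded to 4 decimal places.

0.4569

Hv0 = (5.00000, 9.00000, 6.00000); divide by 9.00000 → v1 = (0.55556, 1.00000, 0.66667)
Hv1 = (3.88889, 4.33333, 6.22222); divide by 6.22222 → v2 = (0.62500, 0.69643, 1.00000)
Hv2 = (4.01786, 7.66071, 3.50000); divide by 7.66071 → v3 = (0.52448, 1.00000, 0.45688)
Requested entry of v3: 196/429 = 0.4569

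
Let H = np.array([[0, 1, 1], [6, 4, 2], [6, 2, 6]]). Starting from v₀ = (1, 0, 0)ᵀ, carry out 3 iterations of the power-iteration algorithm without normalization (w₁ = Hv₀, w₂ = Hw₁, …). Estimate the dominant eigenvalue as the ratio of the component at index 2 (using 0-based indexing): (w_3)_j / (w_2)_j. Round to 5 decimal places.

λ ≈ 9.00000

w1 = Hv₀ = (0·1 + 1·0 + 1·0; 6·1 + 4·0 + 2·0; 6·1 + 2·0 + 6·0) = (0, 6, 6)
w2 = Hw1 = (0·0 + 1·6 + 1·6; 6·0 + 4·6 + 2·6; 6·0 + 2·6 + 6·6) = (12, 36, 48)
w3 = Hw2 = (84, 312, 432)
Ratio at component: 432 / 48 = 9.00000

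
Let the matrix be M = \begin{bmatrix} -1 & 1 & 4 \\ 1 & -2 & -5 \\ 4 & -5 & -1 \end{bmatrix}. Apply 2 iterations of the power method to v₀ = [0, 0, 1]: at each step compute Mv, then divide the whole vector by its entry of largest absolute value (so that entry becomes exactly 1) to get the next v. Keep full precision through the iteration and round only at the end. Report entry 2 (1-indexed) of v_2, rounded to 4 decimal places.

0.4524

Mv0 = (4.00000, -5.00000, -1.00000); divide by -5.00000 → v1 = (-0.80000, 1.00000, 0.20000)
Mv1 = (2.60000, -3.80000, -8.40000); divide by -8.40000 → v2 = (-0.30952, 0.45238, 1.00000)
Requested entry of v2: 19/42 = 0.4524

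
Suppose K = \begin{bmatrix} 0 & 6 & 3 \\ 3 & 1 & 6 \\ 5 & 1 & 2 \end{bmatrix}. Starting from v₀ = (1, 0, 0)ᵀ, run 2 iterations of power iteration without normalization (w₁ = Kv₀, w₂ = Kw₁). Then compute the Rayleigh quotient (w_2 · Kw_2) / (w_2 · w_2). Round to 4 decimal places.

λ ≈ 7.5258

w1 = Kv₀ = (0, 3, 5)
w2 = Kw1 = (33, 33, 13)
Kw2 = (237, 210, 224)
w2·Kw2 = 33·237 + 33·210 + 13·224 = 17663; w2·w2 = 33·33 + 33·33 + 13·13 = 2347
λ ≈ 17663/2347 = 7.5258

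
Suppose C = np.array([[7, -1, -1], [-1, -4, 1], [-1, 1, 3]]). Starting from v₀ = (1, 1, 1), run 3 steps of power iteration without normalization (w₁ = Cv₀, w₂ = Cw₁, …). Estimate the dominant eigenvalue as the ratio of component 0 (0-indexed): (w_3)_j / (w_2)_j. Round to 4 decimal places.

λ ≈ 6.6111

w1 = Cv₀ = (7·1 + (-1)·1 + (-1)·1; (-1)·1 + (-4)·1 + 1·1; (-1)·1 + 1·1 + 3·1) = (5, -4, 3)
w2 = Cw1 = (7·5 + (-1)·(-4) + (-1)·3; (-1)·5 + (-4)·(-4) + 1·3; (-1)·5 + 1·(-4) + 3·3) = (36, 14, 0)
w3 = Cw2 = (238, -92, -22)
Ratio at component: 238 / 36 = 6.6111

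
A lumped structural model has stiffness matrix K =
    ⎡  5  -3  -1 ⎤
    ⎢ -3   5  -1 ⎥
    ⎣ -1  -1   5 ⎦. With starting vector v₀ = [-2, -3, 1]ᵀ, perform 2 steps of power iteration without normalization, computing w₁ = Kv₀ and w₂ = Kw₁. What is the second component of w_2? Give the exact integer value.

-54

w1 = Kv₀ = (5·(-2) + (-3)·(-3) + (-1)·1; (-3)·(-2) + 5·(-3) + (-1)·1; (-1)·(-2) + (-1)·(-3) + 5·1) = (-2, -10, 10)
w2 = Kw1 = (5·(-2) + (-3)·(-10) + (-1)·10; (-3)·(-2) + 5·(-10) + (-1)·10; (-1)·(-2) + (-1)·(-10) + 5·10) = (10, -54, 62)
The requested component of w2 is -54.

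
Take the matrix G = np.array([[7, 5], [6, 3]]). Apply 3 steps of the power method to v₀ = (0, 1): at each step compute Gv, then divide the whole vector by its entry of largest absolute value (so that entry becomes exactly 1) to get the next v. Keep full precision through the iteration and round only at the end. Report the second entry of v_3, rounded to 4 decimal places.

Gv0 = (5.00000, 3.00000); divide by 5.00000 → v1 = (1.00000, 0.60000)
Gv1 = (10.00000, 7.80000); divide by 10.00000 → v2 = (1.00000, 0.78000)
Gv2 = (10.90000, 8.34000); divide by 10.90000 → v3 = (1.00000, 0.76514)
Requested entry of v3: 417/545 = 0.7651

0.7651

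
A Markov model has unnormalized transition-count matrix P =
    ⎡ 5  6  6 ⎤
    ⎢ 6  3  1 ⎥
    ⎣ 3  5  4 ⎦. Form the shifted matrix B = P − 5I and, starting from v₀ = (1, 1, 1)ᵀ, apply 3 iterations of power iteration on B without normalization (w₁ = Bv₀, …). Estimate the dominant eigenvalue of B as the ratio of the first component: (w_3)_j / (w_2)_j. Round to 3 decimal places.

μ ≈ 10.250

B = P − 5I has rows (0, 6, 6); (6, -2, 1); (3, 5, -1)
w1 = Bv₀ = (0·1 + 6·1 + 6·1; 6·1 + (-2)·1 + 1·1; 3·1 + 5·1 + (-1)·1) = (12, 5, 7)
w2 = Bw1 = (0·12 + 6·5 + 6·7; 6·12 + (-2)·5 + 1·7; 3·12 + 5·5 + (-1)·7) = (72, 69, 54)
w3 = Bw2 = (738, 348, 507)
Ratio: 738/72 = 10.250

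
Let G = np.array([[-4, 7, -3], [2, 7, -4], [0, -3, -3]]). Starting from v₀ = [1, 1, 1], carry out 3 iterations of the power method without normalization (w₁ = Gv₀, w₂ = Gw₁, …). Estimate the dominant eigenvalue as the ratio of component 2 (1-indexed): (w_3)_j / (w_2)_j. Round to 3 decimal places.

w1 = Gv₀ = (0, 5, -6)
w2 = Gw1 = (53, 59, 3)
w3 = Gw2 = (192, 507, -186)
Ratio at component: 507 / 59 = 8.593

8.593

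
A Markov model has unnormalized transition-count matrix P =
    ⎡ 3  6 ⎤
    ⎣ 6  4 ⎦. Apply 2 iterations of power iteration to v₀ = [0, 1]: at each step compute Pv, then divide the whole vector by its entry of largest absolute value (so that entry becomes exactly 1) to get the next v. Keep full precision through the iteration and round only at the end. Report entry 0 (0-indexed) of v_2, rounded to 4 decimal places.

0.8077

Pv0 = (6.00000, 4.00000); divide by 6.00000 → v1 = (1.00000, 0.66667)
Pv1 = (7.00000, 8.66667); divide by 8.66667 → v2 = (0.80769, 1.00000)
Requested entry of v2: 42/52 = 0.8077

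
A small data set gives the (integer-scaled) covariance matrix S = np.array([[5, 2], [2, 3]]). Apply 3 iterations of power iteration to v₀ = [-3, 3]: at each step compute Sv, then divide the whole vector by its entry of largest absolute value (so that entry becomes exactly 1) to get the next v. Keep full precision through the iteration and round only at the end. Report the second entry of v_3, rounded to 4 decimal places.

Sv0 = (-9.00000, 3.00000); divide by -9.00000 → v1 = (1.00000, -0.33333)
Sv1 = (4.33333, 1.00000); divide by 4.33333 → v2 = (1.00000, 0.23077)
Sv2 = (5.46154, 2.69231); divide by 5.46154 → v3 = (1.00000, 0.49296)
Requested entry of v3: -105/-213 = 0.4930

0.4930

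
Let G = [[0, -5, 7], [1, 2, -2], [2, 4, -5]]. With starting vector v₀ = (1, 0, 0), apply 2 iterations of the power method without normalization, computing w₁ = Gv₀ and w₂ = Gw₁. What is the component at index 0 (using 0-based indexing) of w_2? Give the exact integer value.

9

w1 = Gv₀ = (0·1 + (-5)·0 + 7·0; 1·1 + 2·0 + (-2)·0; 2·1 + 4·0 + (-5)·0) = (0, 1, 2)
w2 = Gw1 = (0·0 + (-5)·1 + 7·2; 1·0 + 2·1 + (-2)·2; 2·0 + 4·1 + (-5)·2) = (9, -2, -6)
The requested component of w2 is 9.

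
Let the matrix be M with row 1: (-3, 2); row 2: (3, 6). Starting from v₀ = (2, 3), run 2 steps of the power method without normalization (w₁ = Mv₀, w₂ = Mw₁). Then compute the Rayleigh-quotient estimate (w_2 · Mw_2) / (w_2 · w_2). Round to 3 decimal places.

λ ≈ 6.600

w1 = Mv₀ = (0, 24)
w2 = Mw1 = (48, 144)
Mw2 = (144, 1008)
w2·Mw2 = 48·144 + 144·1008 = 152064; w2·w2 = 48·48 + 144·144 = 23040
λ ≈ 152064/23040 = 6.600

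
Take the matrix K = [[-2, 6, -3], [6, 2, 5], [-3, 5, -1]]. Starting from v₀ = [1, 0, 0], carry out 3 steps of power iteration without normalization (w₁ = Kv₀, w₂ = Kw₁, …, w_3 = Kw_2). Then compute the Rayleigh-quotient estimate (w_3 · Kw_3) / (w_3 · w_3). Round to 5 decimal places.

w1 = Kv₀ = ((-2)·1 + 6·0 + (-3)·0; 6·1 + 2·0 + 5·0; (-3)·1 + 5·0 + (-1)·0) = (-2, 6, -3)
w2 = Kw1 = ((-2)·(-2) + 6·6 + (-3)·(-3); 6·(-2) + 2·6 + 5·(-3); (-3)·(-2) + 5·6 + (-1)·(-3)) = (49, -15, 39)
w3 = Kw2 = (-305, 459, -261)
Kw3 = (4147, -2217, 3471)
w3·Kw3 = (-305)·4147 + 459·(-2217) + (-261)·3471 = -3188369; w3·w3 = (-305)·(-305) + 459·459 + (-261)·(-261) = 371827
λ ≈ -3188369/371827 = -8.57487

λ ≈ -8.57487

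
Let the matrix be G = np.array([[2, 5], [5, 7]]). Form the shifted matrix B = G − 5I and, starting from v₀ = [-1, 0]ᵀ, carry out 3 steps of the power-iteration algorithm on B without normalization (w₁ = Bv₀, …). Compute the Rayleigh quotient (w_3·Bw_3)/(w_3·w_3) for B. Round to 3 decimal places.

μ ≈ -4.802

B = G − 5I has rows (-3, 5); (5, 2)
w1 = Bv₀ = (3, -5)
w2 = Bw1 = (-34, 5)
w3 = Bw2 = (127, -160)
Bw3 = (-1181, 315)
w3·Bw3 = -200387; w3·w3 = 41729; μ ≈ -200387/41729 = -4.802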